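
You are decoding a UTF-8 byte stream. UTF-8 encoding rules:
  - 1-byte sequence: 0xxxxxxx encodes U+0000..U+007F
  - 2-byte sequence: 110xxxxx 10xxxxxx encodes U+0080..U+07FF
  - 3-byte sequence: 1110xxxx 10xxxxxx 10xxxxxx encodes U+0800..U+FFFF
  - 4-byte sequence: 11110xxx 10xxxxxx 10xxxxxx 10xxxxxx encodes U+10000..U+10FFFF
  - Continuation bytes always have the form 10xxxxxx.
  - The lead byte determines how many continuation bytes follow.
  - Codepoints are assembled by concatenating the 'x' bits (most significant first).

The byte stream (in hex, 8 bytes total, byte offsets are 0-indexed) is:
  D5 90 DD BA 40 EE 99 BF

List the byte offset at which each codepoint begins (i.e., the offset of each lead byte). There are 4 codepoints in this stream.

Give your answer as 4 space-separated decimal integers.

Byte[0]=D5: 2-byte lead, need 1 cont bytes. acc=0x15
Byte[1]=90: continuation. acc=(acc<<6)|0x10=0x550
Completed: cp=U+0550 (starts at byte 0)
Byte[2]=DD: 2-byte lead, need 1 cont bytes. acc=0x1D
Byte[3]=BA: continuation. acc=(acc<<6)|0x3A=0x77A
Completed: cp=U+077A (starts at byte 2)
Byte[4]=40: 1-byte ASCII. cp=U+0040
Byte[5]=EE: 3-byte lead, need 2 cont bytes. acc=0xE
Byte[6]=99: continuation. acc=(acc<<6)|0x19=0x399
Byte[7]=BF: continuation. acc=(acc<<6)|0x3F=0xE67F
Completed: cp=U+E67F (starts at byte 5)

Answer: 0 2 4 5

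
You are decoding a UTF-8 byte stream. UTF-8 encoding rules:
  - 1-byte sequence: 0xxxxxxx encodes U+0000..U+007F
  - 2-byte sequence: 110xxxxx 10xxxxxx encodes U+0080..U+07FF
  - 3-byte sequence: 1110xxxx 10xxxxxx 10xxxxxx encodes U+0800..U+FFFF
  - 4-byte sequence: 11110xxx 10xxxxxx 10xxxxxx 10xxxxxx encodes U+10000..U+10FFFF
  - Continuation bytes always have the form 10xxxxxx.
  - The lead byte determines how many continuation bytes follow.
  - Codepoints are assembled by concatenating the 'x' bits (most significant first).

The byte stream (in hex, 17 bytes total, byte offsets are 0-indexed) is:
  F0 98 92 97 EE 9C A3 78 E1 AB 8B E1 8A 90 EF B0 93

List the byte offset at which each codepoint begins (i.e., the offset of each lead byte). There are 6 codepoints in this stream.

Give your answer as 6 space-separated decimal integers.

Byte[0]=F0: 4-byte lead, need 3 cont bytes. acc=0x0
Byte[1]=98: continuation. acc=(acc<<6)|0x18=0x18
Byte[2]=92: continuation. acc=(acc<<6)|0x12=0x612
Byte[3]=97: continuation. acc=(acc<<6)|0x17=0x18497
Completed: cp=U+18497 (starts at byte 0)
Byte[4]=EE: 3-byte lead, need 2 cont bytes. acc=0xE
Byte[5]=9C: continuation. acc=(acc<<6)|0x1C=0x39C
Byte[6]=A3: continuation. acc=(acc<<6)|0x23=0xE723
Completed: cp=U+E723 (starts at byte 4)
Byte[7]=78: 1-byte ASCII. cp=U+0078
Byte[8]=E1: 3-byte lead, need 2 cont bytes. acc=0x1
Byte[9]=AB: continuation. acc=(acc<<6)|0x2B=0x6B
Byte[10]=8B: continuation. acc=(acc<<6)|0x0B=0x1ACB
Completed: cp=U+1ACB (starts at byte 8)
Byte[11]=E1: 3-byte lead, need 2 cont bytes. acc=0x1
Byte[12]=8A: continuation. acc=(acc<<6)|0x0A=0x4A
Byte[13]=90: continuation. acc=(acc<<6)|0x10=0x1290
Completed: cp=U+1290 (starts at byte 11)
Byte[14]=EF: 3-byte lead, need 2 cont bytes. acc=0xF
Byte[15]=B0: continuation. acc=(acc<<6)|0x30=0x3F0
Byte[16]=93: continuation. acc=(acc<<6)|0x13=0xFC13
Completed: cp=U+FC13 (starts at byte 14)

Answer: 0 4 7 8 11 14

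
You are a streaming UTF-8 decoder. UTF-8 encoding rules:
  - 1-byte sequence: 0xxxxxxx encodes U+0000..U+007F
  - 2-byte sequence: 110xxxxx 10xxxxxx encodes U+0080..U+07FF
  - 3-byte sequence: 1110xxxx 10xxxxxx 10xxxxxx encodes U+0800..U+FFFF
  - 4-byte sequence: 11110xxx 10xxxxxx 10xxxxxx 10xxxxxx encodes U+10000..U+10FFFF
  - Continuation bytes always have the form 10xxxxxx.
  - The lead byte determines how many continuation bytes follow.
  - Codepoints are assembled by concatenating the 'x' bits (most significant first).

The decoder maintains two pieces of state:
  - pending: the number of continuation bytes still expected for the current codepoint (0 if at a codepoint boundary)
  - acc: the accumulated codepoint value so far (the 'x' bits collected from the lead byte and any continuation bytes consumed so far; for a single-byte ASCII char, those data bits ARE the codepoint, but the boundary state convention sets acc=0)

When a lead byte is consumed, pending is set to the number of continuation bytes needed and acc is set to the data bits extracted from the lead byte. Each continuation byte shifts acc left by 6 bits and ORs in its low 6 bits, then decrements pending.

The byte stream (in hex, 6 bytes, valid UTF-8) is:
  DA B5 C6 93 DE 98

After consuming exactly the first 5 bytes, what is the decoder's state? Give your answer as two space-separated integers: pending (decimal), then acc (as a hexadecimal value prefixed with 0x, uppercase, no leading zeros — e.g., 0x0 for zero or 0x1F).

Byte[0]=DA: 2-byte lead. pending=1, acc=0x1A
Byte[1]=B5: continuation. acc=(acc<<6)|0x35=0x6B5, pending=0
Byte[2]=C6: 2-byte lead. pending=1, acc=0x6
Byte[3]=93: continuation. acc=(acc<<6)|0x13=0x193, pending=0
Byte[4]=DE: 2-byte lead. pending=1, acc=0x1E

Answer: 1 0x1E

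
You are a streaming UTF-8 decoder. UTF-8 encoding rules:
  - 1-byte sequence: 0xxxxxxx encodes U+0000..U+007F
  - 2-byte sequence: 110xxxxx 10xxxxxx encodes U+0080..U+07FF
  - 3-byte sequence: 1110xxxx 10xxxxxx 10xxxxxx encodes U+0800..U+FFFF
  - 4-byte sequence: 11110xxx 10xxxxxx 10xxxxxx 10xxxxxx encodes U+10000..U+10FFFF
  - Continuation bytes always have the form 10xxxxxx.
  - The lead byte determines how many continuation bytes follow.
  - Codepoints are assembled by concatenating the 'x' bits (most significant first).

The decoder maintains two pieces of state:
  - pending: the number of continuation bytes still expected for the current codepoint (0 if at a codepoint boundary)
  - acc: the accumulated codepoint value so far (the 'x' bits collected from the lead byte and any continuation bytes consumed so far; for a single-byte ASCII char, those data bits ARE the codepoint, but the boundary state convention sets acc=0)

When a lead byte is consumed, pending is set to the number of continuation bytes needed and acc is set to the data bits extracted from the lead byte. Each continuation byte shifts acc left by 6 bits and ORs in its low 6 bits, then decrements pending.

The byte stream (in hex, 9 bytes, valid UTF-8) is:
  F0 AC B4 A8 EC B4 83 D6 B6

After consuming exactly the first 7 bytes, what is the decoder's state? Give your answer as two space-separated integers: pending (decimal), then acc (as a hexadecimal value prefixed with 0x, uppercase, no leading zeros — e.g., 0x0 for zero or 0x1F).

Answer: 0 0xCD03

Derivation:
Byte[0]=F0: 4-byte lead. pending=3, acc=0x0
Byte[1]=AC: continuation. acc=(acc<<6)|0x2C=0x2C, pending=2
Byte[2]=B4: continuation. acc=(acc<<6)|0x34=0xB34, pending=1
Byte[3]=A8: continuation. acc=(acc<<6)|0x28=0x2CD28, pending=0
Byte[4]=EC: 3-byte lead. pending=2, acc=0xC
Byte[5]=B4: continuation. acc=(acc<<6)|0x34=0x334, pending=1
Byte[6]=83: continuation. acc=(acc<<6)|0x03=0xCD03, pending=0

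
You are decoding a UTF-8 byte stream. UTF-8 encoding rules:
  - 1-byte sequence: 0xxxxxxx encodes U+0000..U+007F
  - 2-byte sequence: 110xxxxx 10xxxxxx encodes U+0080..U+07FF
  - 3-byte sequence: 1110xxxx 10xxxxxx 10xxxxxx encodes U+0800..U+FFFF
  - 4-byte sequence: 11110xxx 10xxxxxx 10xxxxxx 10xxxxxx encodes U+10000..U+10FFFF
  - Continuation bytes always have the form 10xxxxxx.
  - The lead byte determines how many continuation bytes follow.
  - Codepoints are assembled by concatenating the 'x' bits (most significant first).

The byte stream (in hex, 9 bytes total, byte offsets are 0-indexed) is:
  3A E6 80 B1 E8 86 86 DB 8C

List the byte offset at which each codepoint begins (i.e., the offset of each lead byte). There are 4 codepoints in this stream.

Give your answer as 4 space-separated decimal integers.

Answer: 0 1 4 7

Derivation:
Byte[0]=3A: 1-byte ASCII. cp=U+003A
Byte[1]=E6: 3-byte lead, need 2 cont bytes. acc=0x6
Byte[2]=80: continuation. acc=(acc<<6)|0x00=0x180
Byte[3]=B1: continuation. acc=(acc<<6)|0x31=0x6031
Completed: cp=U+6031 (starts at byte 1)
Byte[4]=E8: 3-byte lead, need 2 cont bytes. acc=0x8
Byte[5]=86: continuation. acc=(acc<<6)|0x06=0x206
Byte[6]=86: continuation. acc=(acc<<6)|0x06=0x8186
Completed: cp=U+8186 (starts at byte 4)
Byte[7]=DB: 2-byte lead, need 1 cont bytes. acc=0x1B
Byte[8]=8C: continuation. acc=(acc<<6)|0x0C=0x6CC
Completed: cp=U+06CC (starts at byte 7)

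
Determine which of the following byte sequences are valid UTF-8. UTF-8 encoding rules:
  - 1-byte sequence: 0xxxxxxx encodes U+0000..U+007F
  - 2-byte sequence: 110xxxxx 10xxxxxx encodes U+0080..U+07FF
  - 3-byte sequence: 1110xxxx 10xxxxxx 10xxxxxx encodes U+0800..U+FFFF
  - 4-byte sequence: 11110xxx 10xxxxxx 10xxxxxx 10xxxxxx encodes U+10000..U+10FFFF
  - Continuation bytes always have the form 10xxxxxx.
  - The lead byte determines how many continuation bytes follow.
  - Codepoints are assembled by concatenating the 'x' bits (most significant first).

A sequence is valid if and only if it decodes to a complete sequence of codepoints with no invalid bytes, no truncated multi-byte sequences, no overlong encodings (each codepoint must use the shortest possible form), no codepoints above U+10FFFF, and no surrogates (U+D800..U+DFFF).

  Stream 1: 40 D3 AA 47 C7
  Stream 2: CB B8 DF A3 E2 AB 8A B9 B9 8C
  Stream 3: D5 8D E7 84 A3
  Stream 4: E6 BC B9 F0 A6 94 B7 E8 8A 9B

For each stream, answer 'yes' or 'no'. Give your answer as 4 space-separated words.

Answer: no no yes yes

Derivation:
Stream 1: error at byte offset 5. INVALID
Stream 2: error at byte offset 7. INVALID
Stream 3: decodes cleanly. VALID
Stream 4: decodes cleanly. VALID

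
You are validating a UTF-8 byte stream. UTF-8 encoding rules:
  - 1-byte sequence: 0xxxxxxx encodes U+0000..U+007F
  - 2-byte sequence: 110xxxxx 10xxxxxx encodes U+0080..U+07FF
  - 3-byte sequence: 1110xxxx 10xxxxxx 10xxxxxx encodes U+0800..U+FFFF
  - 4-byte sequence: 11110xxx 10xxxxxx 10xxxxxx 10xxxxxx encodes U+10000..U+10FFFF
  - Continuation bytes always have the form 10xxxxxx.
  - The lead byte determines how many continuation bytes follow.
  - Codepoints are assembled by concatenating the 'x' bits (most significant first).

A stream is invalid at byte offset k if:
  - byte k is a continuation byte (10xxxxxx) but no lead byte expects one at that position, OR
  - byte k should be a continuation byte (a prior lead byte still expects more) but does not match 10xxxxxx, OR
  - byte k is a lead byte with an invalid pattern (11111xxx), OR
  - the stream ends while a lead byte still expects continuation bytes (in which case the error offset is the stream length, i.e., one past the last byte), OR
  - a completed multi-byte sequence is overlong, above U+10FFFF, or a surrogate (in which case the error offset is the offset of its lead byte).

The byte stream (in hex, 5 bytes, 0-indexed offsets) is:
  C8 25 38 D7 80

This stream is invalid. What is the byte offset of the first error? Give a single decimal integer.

Answer: 1

Derivation:
Byte[0]=C8: 2-byte lead, need 1 cont bytes. acc=0x8
Byte[1]=25: expected 10xxxxxx continuation. INVALID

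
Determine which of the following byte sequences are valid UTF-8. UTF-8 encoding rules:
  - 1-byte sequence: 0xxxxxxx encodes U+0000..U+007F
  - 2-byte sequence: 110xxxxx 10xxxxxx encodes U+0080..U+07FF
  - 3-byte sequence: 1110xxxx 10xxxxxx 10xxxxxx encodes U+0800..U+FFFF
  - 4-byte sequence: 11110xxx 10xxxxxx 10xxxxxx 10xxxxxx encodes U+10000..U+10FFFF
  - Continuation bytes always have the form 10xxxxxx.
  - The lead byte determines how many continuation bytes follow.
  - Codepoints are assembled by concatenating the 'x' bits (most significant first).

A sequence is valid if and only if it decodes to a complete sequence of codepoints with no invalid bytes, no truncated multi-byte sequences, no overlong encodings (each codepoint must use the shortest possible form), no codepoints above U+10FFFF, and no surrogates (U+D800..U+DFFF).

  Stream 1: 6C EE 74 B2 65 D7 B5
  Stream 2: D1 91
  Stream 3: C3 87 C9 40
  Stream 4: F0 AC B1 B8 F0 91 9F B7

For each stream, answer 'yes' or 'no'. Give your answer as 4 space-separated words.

Answer: no yes no yes

Derivation:
Stream 1: error at byte offset 2. INVALID
Stream 2: decodes cleanly. VALID
Stream 3: error at byte offset 3. INVALID
Stream 4: decodes cleanly. VALID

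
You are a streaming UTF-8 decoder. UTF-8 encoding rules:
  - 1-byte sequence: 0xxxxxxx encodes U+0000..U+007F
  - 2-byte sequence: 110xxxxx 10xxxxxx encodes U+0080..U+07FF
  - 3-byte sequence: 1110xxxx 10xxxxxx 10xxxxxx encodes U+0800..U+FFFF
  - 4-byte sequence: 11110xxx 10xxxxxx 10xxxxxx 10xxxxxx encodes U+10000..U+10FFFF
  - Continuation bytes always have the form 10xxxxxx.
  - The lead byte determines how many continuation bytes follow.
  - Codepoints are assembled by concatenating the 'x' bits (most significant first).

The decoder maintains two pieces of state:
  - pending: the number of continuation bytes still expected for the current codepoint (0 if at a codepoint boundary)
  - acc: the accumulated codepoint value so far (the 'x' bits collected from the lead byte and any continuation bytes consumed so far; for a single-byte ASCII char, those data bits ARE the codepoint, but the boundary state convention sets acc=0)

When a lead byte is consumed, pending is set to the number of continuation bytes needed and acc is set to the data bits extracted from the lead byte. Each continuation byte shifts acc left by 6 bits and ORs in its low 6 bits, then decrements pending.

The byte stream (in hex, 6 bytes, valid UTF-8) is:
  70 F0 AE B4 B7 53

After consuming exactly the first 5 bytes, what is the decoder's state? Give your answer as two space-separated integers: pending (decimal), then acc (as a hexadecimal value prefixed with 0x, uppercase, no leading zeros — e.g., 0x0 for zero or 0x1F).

Byte[0]=70: 1-byte. pending=0, acc=0x0
Byte[1]=F0: 4-byte lead. pending=3, acc=0x0
Byte[2]=AE: continuation. acc=(acc<<6)|0x2E=0x2E, pending=2
Byte[3]=B4: continuation. acc=(acc<<6)|0x34=0xBB4, pending=1
Byte[4]=B7: continuation. acc=(acc<<6)|0x37=0x2ED37, pending=0

Answer: 0 0x2ED37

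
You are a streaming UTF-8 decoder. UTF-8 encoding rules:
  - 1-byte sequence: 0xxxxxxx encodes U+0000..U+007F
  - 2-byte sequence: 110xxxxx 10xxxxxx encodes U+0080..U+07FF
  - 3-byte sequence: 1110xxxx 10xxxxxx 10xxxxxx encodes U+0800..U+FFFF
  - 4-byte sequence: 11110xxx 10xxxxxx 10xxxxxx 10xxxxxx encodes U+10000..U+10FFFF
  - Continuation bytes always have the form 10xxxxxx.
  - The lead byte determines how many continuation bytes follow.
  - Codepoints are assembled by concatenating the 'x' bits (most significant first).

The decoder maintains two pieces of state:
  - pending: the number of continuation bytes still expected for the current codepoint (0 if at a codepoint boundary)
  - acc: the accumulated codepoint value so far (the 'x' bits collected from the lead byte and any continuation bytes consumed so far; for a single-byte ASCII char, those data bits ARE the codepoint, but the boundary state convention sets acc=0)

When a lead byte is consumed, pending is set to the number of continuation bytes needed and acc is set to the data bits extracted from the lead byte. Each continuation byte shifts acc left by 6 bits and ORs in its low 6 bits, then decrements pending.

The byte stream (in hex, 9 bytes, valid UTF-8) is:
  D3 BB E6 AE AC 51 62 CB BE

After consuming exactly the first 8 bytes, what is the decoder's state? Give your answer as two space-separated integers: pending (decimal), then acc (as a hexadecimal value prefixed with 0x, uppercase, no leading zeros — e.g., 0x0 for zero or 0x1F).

Answer: 1 0xB

Derivation:
Byte[0]=D3: 2-byte lead. pending=1, acc=0x13
Byte[1]=BB: continuation. acc=(acc<<6)|0x3B=0x4FB, pending=0
Byte[2]=E6: 3-byte lead. pending=2, acc=0x6
Byte[3]=AE: continuation. acc=(acc<<6)|0x2E=0x1AE, pending=1
Byte[4]=AC: continuation. acc=(acc<<6)|0x2C=0x6BAC, pending=0
Byte[5]=51: 1-byte. pending=0, acc=0x0
Byte[6]=62: 1-byte. pending=0, acc=0x0
Byte[7]=CB: 2-byte lead. pending=1, acc=0xB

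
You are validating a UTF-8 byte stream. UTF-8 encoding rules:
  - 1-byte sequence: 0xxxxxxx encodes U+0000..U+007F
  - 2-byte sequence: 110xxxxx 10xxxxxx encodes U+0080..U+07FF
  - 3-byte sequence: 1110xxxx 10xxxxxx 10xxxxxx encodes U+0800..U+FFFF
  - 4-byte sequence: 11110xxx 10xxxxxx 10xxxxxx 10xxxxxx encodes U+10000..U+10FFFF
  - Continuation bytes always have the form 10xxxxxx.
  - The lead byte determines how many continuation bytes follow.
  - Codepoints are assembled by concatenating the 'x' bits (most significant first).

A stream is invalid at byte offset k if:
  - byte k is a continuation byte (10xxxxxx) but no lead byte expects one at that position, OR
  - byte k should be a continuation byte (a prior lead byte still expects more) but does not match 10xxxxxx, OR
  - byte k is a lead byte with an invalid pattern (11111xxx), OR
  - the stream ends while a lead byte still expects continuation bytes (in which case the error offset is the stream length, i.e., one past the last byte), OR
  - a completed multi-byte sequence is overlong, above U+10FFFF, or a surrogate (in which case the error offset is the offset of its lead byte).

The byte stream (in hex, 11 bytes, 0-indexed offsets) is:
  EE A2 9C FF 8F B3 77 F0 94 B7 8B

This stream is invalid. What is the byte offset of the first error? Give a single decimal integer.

Byte[0]=EE: 3-byte lead, need 2 cont bytes. acc=0xE
Byte[1]=A2: continuation. acc=(acc<<6)|0x22=0x3A2
Byte[2]=9C: continuation. acc=(acc<<6)|0x1C=0xE89C
Completed: cp=U+E89C (starts at byte 0)
Byte[3]=FF: INVALID lead byte (not 0xxx/110x/1110/11110)

Answer: 3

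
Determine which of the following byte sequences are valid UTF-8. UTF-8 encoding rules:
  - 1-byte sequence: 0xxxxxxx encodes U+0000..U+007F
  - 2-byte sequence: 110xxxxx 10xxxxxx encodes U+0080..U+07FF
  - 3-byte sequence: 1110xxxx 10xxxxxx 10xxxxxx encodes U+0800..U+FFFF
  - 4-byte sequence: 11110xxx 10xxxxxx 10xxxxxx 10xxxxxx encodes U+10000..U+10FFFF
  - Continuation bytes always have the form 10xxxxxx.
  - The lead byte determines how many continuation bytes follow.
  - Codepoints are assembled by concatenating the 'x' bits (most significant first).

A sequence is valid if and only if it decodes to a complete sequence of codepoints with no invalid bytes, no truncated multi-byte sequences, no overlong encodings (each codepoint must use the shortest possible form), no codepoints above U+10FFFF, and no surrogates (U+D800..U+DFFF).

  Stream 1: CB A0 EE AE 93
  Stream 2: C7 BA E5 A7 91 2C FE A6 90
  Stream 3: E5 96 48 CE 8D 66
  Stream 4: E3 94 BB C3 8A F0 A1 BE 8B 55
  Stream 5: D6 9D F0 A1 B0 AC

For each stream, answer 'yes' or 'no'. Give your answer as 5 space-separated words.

Answer: yes no no yes yes

Derivation:
Stream 1: decodes cleanly. VALID
Stream 2: error at byte offset 6. INVALID
Stream 3: error at byte offset 2. INVALID
Stream 4: decodes cleanly. VALID
Stream 5: decodes cleanly. VALID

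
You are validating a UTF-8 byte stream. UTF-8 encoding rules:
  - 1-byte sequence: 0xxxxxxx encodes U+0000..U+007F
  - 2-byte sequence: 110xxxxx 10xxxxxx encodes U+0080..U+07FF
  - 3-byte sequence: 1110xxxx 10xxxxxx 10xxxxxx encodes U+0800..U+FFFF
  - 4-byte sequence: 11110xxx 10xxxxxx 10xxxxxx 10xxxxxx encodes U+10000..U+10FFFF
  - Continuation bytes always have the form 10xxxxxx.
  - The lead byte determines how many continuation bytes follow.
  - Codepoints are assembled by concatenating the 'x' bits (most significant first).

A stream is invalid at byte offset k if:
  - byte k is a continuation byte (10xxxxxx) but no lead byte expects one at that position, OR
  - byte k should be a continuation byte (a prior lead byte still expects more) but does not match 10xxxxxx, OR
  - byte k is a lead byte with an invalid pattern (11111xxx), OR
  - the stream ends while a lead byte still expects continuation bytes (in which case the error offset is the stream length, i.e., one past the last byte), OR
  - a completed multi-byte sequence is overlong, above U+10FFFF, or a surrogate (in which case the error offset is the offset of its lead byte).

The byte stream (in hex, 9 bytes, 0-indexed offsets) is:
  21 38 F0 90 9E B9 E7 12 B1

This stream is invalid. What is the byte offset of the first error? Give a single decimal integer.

Byte[0]=21: 1-byte ASCII. cp=U+0021
Byte[1]=38: 1-byte ASCII. cp=U+0038
Byte[2]=F0: 4-byte lead, need 3 cont bytes. acc=0x0
Byte[3]=90: continuation. acc=(acc<<6)|0x10=0x10
Byte[4]=9E: continuation. acc=(acc<<6)|0x1E=0x41E
Byte[5]=B9: continuation. acc=(acc<<6)|0x39=0x107B9
Completed: cp=U+107B9 (starts at byte 2)
Byte[6]=E7: 3-byte lead, need 2 cont bytes. acc=0x7
Byte[7]=12: expected 10xxxxxx continuation. INVALID

Answer: 7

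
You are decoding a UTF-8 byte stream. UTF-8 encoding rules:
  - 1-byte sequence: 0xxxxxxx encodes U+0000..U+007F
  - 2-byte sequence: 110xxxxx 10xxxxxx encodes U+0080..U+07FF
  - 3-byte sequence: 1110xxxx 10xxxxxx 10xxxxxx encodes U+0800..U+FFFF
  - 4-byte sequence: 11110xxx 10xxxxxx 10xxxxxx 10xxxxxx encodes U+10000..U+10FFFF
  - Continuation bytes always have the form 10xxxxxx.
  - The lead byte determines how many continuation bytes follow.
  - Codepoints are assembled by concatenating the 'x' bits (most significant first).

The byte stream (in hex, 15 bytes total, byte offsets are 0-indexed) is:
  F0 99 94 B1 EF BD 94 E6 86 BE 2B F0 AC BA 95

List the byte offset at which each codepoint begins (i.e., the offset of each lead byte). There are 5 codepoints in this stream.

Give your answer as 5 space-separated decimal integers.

Answer: 0 4 7 10 11

Derivation:
Byte[0]=F0: 4-byte lead, need 3 cont bytes. acc=0x0
Byte[1]=99: continuation. acc=(acc<<6)|0x19=0x19
Byte[2]=94: continuation. acc=(acc<<6)|0x14=0x654
Byte[3]=B1: continuation. acc=(acc<<6)|0x31=0x19531
Completed: cp=U+19531 (starts at byte 0)
Byte[4]=EF: 3-byte lead, need 2 cont bytes. acc=0xF
Byte[5]=BD: continuation. acc=(acc<<6)|0x3D=0x3FD
Byte[6]=94: continuation. acc=(acc<<6)|0x14=0xFF54
Completed: cp=U+FF54 (starts at byte 4)
Byte[7]=E6: 3-byte lead, need 2 cont bytes. acc=0x6
Byte[8]=86: continuation. acc=(acc<<6)|0x06=0x186
Byte[9]=BE: continuation. acc=(acc<<6)|0x3E=0x61BE
Completed: cp=U+61BE (starts at byte 7)
Byte[10]=2B: 1-byte ASCII. cp=U+002B
Byte[11]=F0: 4-byte lead, need 3 cont bytes. acc=0x0
Byte[12]=AC: continuation. acc=(acc<<6)|0x2C=0x2C
Byte[13]=BA: continuation. acc=(acc<<6)|0x3A=0xB3A
Byte[14]=95: continuation. acc=(acc<<6)|0x15=0x2CE95
Completed: cp=U+2CE95 (starts at byte 11)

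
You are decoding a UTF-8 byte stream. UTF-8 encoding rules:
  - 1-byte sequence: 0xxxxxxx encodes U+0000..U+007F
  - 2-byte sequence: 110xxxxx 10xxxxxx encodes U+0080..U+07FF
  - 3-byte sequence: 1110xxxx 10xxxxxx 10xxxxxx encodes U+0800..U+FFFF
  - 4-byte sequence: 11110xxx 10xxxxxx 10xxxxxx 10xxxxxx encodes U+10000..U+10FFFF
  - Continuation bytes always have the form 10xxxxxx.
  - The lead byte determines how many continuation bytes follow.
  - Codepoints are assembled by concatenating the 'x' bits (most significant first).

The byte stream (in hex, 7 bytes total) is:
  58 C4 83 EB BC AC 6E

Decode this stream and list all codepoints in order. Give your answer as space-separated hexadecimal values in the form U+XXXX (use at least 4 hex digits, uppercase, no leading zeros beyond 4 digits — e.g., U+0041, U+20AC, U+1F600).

Answer: U+0058 U+0103 U+BF2C U+006E

Derivation:
Byte[0]=58: 1-byte ASCII. cp=U+0058
Byte[1]=C4: 2-byte lead, need 1 cont bytes. acc=0x4
Byte[2]=83: continuation. acc=(acc<<6)|0x03=0x103
Completed: cp=U+0103 (starts at byte 1)
Byte[3]=EB: 3-byte lead, need 2 cont bytes. acc=0xB
Byte[4]=BC: continuation. acc=(acc<<6)|0x3C=0x2FC
Byte[5]=AC: continuation. acc=(acc<<6)|0x2C=0xBF2C
Completed: cp=U+BF2C (starts at byte 3)
Byte[6]=6E: 1-byte ASCII. cp=U+006E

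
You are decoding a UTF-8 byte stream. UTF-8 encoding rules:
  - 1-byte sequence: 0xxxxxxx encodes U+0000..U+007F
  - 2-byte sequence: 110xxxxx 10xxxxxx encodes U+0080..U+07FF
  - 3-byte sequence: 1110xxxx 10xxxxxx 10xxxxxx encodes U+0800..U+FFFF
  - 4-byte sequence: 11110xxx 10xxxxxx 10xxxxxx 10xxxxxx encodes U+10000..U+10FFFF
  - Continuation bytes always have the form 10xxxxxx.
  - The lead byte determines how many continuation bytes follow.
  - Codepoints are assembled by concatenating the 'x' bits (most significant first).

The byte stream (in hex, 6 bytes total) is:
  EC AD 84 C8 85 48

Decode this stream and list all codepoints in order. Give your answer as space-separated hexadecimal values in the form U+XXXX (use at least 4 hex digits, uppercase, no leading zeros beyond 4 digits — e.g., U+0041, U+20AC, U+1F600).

Byte[0]=EC: 3-byte lead, need 2 cont bytes. acc=0xC
Byte[1]=AD: continuation. acc=(acc<<6)|0x2D=0x32D
Byte[2]=84: continuation. acc=(acc<<6)|0x04=0xCB44
Completed: cp=U+CB44 (starts at byte 0)
Byte[3]=C8: 2-byte lead, need 1 cont bytes. acc=0x8
Byte[4]=85: continuation. acc=(acc<<6)|0x05=0x205
Completed: cp=U+0205 (starts at byte 3)
Byte[5]=48: 1-byte ASCII. cp=U+0048

Answer: U+CB44 U+0205 U+0048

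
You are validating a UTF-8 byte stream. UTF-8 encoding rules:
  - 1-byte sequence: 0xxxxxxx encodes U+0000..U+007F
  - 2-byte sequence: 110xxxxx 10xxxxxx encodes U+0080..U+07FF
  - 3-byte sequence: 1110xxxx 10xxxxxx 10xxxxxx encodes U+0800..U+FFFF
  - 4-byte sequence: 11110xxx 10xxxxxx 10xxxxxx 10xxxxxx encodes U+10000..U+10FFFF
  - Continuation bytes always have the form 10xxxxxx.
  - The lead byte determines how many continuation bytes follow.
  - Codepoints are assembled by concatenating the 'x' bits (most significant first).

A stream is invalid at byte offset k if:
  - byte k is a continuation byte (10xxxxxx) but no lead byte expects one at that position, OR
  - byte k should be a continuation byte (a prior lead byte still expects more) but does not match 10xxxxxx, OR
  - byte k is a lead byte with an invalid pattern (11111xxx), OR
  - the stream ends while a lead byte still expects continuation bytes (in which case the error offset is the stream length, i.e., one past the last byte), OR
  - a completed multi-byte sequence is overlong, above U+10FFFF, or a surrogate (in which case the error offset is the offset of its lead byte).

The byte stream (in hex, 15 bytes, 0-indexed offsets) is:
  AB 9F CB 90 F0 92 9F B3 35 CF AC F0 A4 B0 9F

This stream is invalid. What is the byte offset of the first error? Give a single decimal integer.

Answer: 0

Derivation:
Byte[0]=AB: INVALID lead byte (not 0xxx/110x/1110/11110)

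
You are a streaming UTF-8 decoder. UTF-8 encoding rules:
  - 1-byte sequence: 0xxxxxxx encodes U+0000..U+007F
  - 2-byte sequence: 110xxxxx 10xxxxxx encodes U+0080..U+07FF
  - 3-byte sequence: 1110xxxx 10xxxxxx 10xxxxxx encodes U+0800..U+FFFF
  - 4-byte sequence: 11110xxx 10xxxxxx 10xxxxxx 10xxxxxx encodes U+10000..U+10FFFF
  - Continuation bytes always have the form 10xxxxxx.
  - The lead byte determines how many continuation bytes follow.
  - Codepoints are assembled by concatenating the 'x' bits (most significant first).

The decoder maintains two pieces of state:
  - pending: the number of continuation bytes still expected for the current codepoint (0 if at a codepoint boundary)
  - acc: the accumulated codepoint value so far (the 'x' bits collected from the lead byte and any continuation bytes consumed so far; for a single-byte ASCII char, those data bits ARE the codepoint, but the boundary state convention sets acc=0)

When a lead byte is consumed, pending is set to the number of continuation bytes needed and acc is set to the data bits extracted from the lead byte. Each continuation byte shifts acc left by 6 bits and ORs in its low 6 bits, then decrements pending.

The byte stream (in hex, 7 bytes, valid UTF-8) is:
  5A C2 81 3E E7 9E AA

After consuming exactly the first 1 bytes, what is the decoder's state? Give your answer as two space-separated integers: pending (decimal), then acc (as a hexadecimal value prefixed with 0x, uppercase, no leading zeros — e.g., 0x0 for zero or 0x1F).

Byte[0]=5A: 1-byte. pending=0, acc=0x0

Answer: 0 0x0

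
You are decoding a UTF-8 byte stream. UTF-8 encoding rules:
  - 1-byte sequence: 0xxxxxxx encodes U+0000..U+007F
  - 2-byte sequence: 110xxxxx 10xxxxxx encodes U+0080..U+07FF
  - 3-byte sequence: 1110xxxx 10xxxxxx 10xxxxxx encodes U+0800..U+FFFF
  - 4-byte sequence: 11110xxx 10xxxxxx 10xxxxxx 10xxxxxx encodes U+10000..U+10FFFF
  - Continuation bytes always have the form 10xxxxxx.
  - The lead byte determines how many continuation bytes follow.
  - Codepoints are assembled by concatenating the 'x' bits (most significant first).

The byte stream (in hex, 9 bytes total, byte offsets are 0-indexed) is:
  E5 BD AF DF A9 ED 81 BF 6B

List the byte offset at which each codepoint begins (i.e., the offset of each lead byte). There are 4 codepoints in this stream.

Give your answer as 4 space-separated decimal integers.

Answer: 0 3 5 8

Derivation:
Byte[0]=E5: 3-byte lead, need 2 cont bytes. acc=0x5
Byte[1]=BD: continuation. acc=(acc<<6)|0x3D=0x17D
Byte[2]=AF: continuation. acc=(acc<<6)|0x2F=0x5F6F
Completed: cp=U+5F6F (starts at byte 0)
Byte[3]=DF: 2-byte lead, need 1 cont bytes. acc=0x1F
Byte[4]=A9: continuation. acc=(acc<<6)|0x29=0x7E9
Completed: cp=U+07E9 (starts at byte 3)
Byte[5]=ED: 3-byte lead, need 2 cont bytes. acc=0xD
Byte[6]=81: continuation. acc=(acc<<6)|0x01=0x341
Byte[7]=BF: continuation. acc=(acc<<6)|0x3F=0xD07F
Completed: cp=U+D07F (starts at byte 5)
Byte[8]=6B: 1-byte ASCII. cp=U+006B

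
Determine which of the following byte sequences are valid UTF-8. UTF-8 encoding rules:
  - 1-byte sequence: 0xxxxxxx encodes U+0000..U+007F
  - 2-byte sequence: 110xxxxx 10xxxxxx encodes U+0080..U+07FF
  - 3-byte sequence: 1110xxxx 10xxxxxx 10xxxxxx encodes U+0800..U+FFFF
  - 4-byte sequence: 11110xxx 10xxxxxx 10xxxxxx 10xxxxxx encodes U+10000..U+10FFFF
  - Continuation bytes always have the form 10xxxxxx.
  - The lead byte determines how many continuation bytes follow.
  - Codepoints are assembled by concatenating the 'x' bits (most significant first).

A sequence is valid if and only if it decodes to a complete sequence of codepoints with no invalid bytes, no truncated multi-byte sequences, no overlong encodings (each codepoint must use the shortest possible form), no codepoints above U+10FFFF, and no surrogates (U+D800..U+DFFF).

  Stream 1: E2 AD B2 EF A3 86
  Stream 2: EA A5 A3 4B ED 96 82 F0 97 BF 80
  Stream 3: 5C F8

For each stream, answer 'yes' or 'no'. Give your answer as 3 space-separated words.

Stream 1: decodes cleanly. VALID
Stream 2: decodes cleanly. VALID
Stream 3: error at byte offset 1. INVALID

Answer: yes yes no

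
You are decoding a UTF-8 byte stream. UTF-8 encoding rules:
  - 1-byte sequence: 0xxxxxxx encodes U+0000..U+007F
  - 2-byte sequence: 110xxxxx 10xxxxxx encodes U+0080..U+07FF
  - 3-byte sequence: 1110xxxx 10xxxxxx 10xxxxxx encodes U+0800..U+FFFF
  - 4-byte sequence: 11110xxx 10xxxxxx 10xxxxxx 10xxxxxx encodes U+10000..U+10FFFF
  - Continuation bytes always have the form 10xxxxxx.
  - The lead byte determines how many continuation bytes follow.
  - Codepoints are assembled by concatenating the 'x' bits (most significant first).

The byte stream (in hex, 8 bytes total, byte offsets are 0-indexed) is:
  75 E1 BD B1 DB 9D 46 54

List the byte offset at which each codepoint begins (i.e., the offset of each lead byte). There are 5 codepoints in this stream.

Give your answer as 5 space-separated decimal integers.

Byte[0]=75: 1-byte ASCII. cp=U+0075
Byte[1]=E1: 3-byte lead, need 2 cont bytes. acc=0x1
Byte[2]=BD: continuation. acc=(acc<<6)|0x3D=0x7D
Byte[3]=B1: continuation. acc=(acc<<6)|0x31=0x1F71
Completed: cp=U+1F71 (starts at byte 1)
Byte[4]=DB: 2-byte lead, need 1 cont bytes. acc=0x1B
Byte[5]=9D: continuation. acc=(acc<<6)|0x1D=0x6DD
Completed: cp=U+06DD (starts at byte 4)
Byte[6]=46: 1-byte ASCII. cp=U+0046
Byte[7]=54: 1-byte ASCII. cp=U+0054

Answer: 0 1 4 6 7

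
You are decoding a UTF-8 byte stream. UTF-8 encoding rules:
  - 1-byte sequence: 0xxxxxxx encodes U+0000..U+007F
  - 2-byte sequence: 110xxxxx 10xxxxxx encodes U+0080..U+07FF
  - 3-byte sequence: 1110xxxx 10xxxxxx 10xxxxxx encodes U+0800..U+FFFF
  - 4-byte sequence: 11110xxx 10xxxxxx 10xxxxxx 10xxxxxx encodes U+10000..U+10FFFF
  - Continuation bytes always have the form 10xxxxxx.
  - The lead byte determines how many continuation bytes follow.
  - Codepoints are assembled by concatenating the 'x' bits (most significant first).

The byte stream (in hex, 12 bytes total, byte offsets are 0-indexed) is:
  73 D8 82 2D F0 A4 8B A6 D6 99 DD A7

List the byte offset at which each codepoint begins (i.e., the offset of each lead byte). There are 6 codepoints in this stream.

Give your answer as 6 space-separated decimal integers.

Byte[0]=73: 1-byte ASCII. cp=U+0073
Byte[1]=D8: 2-byte lead, need 1 cont bytes. acc=0x18
Byte[2]=82: continuation. acc=(acc<<6)|0x02=0x602
Completed: cp=U+0602 (starts at byte 1)
Byte[3]=2D: 1-byte ASCII. cp=U+002D
Byte[4]=F0: 4-byte lead, need 3 cont bytes. acc=0x0
Byte[5]=A4: continuation. acc=(acc<<6)|0x24=0x24
Byte[6]=8B: continuation. acc=(acc<<6)|0x0B=0x90B
Byte[7]=A6: continuation. acc=(acc<<6)|0x26=0x242E6
Completed: cp=U+242E6 (starts at byte 4)
Byte[8]=D6: 2-byte lead, need 1 cont bytes. acc=0x16
Byte[9]=99: continuation. acc=(acc<<6)|0x19=0x599
Completed: cp=U+0599 (starts at byte 8)
Byte[10]=DD: 2-byte lead, need 1 cont bytes. acc=0x1D
Byte[11]=A7: continuation. acc=(acc<<6)|0x27=0x767
Completed: cp=U+0767 (starts at byte 10)

Answer: 0 1 3 4 8 10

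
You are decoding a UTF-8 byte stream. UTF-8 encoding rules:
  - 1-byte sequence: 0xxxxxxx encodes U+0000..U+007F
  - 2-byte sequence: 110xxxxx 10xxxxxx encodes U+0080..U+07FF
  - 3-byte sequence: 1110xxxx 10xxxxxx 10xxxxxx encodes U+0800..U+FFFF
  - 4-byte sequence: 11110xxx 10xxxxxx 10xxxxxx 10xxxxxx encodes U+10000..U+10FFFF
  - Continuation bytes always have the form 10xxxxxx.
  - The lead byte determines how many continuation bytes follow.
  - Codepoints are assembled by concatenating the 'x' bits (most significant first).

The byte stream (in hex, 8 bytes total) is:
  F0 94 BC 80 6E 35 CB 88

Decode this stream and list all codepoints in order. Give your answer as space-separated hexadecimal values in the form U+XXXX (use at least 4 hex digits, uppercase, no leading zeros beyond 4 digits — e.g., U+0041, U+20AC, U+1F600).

Answer: U+14F00 U+006E U+0035 U+02C8

Derivation:
Byte[0]=F0: 4-byte lead, need 3 cont bytes. acc=0x0
Byte[1]=94: continuation. acc=(acc<<6)|0x14=0x14
Byte[2]=BC: continuation. acc=(acc<<6)|0x3C=0x53C
Byte[3]=80: continuation. acc=(acc<<6)|0x00=0x14F00
Completed: cp=U+14F00 (starts at byte 0)
Byte[4]=6E: 1-byte ASCII. cp=U+006E
Byte[5]=35: 1-byte ASCII. cp=U+0035
Byte[6]=CB: 2-byte lead, need 1 cont bytes. acc=0xB
Byte[7]=88: continuation. acc=(acc<<6)|0x08=0x2C8
Completed: cp=U+02C8 (starts at byte 6)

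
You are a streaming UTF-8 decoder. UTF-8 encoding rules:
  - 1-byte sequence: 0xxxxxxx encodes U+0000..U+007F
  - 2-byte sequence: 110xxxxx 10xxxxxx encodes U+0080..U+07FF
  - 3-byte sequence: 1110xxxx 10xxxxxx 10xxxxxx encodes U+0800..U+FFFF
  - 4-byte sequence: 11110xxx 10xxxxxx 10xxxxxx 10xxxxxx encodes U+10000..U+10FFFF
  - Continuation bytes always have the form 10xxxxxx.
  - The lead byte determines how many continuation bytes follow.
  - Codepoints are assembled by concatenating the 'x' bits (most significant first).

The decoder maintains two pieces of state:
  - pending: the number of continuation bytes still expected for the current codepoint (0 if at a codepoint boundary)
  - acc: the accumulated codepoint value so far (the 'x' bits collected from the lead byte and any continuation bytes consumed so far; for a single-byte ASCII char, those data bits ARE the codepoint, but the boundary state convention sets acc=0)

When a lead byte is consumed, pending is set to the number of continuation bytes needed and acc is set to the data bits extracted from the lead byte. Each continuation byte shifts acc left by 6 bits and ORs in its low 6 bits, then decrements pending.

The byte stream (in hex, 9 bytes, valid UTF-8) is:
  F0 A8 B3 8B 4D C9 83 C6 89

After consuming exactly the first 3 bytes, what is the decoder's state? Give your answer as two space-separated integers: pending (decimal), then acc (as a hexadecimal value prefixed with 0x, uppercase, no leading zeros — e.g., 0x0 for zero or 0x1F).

Answer: 1 0xA33

Derivation:
Byte[0]=F0: 4-byte lead. pending=3, acc=0x0
Byte[1]=A8: continuation. acc=(acc<<6)|0x28=0x28, pending=2
Byte[2]=B3: continuation. acc=(acc<<6)|0x33=0xA33, pending=1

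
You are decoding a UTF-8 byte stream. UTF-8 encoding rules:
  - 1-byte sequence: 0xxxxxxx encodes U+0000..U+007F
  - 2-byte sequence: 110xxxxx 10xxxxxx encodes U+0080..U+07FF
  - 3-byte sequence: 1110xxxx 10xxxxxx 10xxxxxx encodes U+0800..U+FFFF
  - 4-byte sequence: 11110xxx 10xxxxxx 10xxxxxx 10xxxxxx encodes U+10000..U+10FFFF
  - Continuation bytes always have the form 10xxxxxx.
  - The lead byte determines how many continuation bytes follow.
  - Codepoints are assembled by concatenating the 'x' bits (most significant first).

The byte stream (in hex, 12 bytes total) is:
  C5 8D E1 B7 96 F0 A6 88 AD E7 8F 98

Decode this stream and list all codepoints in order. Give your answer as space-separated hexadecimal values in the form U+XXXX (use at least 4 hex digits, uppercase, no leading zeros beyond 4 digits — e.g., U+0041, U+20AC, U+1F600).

Answer: U+014D U+1DD6 U+2622D U+73D8

Derivation:
Byte[0]=C5: 2-byte lead, need 1 cont bytes. acc=0x5
Byte[1]=8D: continuation. acc=(acc<<6)|0x0D=0x14D
Completed: cp=U+014D (starts at byte 0)
Byte[2]=E1: 3-byte lead, need 2 cont bytes. acc=0x1
Byte[3]=B7: continuation. acc=(acc<<6)|0x37=0x77
Byte[4]=96: continuation. acc=(acc<<6)|0x16=0x1DD6
Completed: cp=U+1DD6 (starts at byte 2)
Byte[5]=F0: 4-byte lead, need 3 cont bytes. acc=0x0
Byte[6]=A6: continuation. acc=(acc<<6)|0x26=0x26
Byte[7]=88: continuation. acc=(acc<<6)|0x08=0x988
Byte[8]=AD: continuation. acc=(acc<<6)|0x2D=0x2622D
Completed: cp=U+2622D (starts at byte 5)
Byte[9]=E7: 3-byte lead, need 2 cont bytes. acc=0x7
Byte[10]=8F: continuation. acc=(acc<<6)|0x0F=0x1CF
Byte[11]=98: continuation. acc=(acc<<6)|0x18=0x73D8
Completed: cp=U+73D8 (starts at byte 9)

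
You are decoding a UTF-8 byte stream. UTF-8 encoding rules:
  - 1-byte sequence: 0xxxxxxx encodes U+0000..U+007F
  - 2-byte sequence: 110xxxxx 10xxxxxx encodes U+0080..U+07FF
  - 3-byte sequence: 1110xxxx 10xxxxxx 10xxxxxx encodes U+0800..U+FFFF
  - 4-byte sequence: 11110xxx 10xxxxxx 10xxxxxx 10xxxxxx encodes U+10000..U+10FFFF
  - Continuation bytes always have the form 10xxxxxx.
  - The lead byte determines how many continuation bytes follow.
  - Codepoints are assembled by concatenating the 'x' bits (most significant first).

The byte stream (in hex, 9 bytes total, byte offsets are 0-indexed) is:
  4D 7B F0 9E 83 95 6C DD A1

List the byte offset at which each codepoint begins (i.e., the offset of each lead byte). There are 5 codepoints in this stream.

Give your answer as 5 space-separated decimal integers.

Byte[0]=4D: 1-byte ASCII. cp=U+004D
Byte[1]=7B: 1-byte ASCII. cp=U+007B
Byte[2]=F0: 4-byte lead, need 3 cont bytes. acc=0x0
Byte[3]=9E: continuation. acc=(acc<<6)|0x1E=0x1E
Byte[4]=83: continuation. acc=(acc<<6)|0x03=0x783
Byte[5]=95: continuation. acc=(acc<<6)|0x15=0x1E0D5
Completed: cp=U+1E0D5 (starts at byte 2)
Byte[6]=6C: 1-byte ASCII. cp=U+006C
Byte[7]=DD: 2-byte lead, need 1 cont bytes. acc=0x1D
Byte[8]=A1: continuation. acc=(acc<<6)|0x21=0x761
Completed: cp=U+0761 (starts at byte 7)

Answer: 0 1 2 6 7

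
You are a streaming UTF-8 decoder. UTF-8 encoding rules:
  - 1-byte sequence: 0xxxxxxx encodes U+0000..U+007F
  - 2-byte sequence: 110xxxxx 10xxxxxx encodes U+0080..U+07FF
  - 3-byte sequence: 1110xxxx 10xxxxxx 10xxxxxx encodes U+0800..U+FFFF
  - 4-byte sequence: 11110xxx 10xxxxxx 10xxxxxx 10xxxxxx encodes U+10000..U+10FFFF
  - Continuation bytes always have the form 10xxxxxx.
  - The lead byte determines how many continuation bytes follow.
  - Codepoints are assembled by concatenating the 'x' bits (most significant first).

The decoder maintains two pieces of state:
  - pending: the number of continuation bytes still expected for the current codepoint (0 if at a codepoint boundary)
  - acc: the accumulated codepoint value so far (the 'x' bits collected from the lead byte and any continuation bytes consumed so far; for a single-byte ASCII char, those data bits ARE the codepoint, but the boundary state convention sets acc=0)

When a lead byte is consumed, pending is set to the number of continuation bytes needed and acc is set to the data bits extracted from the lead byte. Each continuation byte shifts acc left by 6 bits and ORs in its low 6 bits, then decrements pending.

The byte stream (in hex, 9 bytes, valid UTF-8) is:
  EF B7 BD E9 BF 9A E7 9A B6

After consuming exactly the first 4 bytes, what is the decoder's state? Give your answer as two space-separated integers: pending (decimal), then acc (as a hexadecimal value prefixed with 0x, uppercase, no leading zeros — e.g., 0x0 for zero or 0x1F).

Byte[0]=EF: 3-byte lead. pending=2, acc=0xF
Byte[1]=B7: continuation. acc=(acc<<6)|0x37=0x3F7, pending=1
Byte[2]=BD: continuation. acc=(acc<<6)|0x3D=0xFDFD, pending=0
Byte[3]=E9: 3-byte lead. pending=2, acc=0x9

Answer: 2 0x9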